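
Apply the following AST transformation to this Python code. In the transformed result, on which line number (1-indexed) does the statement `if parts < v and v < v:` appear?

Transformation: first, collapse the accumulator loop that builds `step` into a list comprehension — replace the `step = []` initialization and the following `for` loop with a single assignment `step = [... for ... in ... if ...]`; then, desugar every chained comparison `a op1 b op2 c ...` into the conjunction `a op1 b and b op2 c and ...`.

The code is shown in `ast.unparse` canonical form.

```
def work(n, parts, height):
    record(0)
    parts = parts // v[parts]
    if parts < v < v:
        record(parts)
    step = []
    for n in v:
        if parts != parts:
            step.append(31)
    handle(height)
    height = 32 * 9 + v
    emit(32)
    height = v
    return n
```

4

Transformed code:
def work(n, parts, height):
    record(0)
    parts = parts // v[parts]
    if parts < v and v < v:
        record(parts)
    step = [31 for n in v if parts != parts]
    handle(height)
    height = 32 * 9 + v
    emit(32)
    height = v
    return n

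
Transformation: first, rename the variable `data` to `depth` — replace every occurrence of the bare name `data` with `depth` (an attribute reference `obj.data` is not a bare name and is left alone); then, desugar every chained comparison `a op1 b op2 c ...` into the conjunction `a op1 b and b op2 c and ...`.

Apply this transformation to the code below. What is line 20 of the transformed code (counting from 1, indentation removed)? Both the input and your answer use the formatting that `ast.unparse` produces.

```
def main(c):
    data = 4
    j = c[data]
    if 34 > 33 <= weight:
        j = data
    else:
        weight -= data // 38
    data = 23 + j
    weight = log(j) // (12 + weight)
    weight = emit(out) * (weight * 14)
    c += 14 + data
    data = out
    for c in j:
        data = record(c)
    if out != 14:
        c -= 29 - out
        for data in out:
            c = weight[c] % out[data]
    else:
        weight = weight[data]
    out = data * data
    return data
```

weight = weight[depth]

Transformed code:
def main(c):
    depth = 4
    j = c[depth]
    if 34 > 33 and 33 <= weight:
        j = depth
    else:
        weight -= depth // 38
    depth = 23 + j
    weight = log(j) // (12 + weight)
    weight = emit(out) * (weight * 14)
    c += 14 + depth
    depth = out
    for c in j:
        depth = record(c)
    if out != 14:
        c -= 29 - out
        for depth in out:
            c = weight[c] % out[depth]
    else:
        weight = weight[depth]
    out = depth * depth
    return depth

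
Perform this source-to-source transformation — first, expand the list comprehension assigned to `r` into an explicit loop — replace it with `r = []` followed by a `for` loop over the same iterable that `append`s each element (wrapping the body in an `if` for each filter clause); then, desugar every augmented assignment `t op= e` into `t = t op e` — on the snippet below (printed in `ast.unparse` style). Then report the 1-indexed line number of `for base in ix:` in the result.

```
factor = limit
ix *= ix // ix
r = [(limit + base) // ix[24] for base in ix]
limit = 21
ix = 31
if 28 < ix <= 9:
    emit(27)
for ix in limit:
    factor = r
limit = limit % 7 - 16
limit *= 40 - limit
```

Transformed code:
factor = limit
ix = ix * (ix // ix)
r = []
for base in ix:
    r.append((limit + base) // ix[24])
limit = 21
ix = 31
if 28 < ix <= 9:
    emit(27)
for ix in limit:
    factor = r
limit = limit % 7 - 16
limit = limit * (40 - limit)

4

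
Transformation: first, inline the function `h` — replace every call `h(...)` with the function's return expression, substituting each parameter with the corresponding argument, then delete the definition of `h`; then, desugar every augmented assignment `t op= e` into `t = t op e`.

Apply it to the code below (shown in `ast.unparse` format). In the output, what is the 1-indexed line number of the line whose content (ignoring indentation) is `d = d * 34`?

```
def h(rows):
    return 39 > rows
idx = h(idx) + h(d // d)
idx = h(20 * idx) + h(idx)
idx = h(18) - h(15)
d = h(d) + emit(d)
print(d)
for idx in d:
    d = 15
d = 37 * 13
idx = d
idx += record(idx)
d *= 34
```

11

Transformed code:
idx = (39 > idx) + (39 > d // d)
idx = (39 > 20 * idx) + (39 > idx)
idx = (39 > 18) - (39 > 15)
d = (39 > d) + emit(d)
print(d)
for idx in d:
    d = 15
d = 37 * 13
idx = d
idx = idx + record(idx)
d = d * 34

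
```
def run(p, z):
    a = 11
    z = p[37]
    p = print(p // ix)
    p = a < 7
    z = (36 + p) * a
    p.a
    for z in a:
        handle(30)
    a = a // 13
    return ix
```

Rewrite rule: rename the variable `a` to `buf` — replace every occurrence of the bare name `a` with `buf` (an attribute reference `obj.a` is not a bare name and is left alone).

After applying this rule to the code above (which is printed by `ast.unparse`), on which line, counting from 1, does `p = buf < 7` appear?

5

Transformed code:
def run(p, z):
    buf = 11
    z = p[37]
    p = print(p // ix)
    p = buf < 7
    z = (36 + p) * buf
    p.a
    for z in buf:
        handle(30)
    buf = buf // 13
    return ix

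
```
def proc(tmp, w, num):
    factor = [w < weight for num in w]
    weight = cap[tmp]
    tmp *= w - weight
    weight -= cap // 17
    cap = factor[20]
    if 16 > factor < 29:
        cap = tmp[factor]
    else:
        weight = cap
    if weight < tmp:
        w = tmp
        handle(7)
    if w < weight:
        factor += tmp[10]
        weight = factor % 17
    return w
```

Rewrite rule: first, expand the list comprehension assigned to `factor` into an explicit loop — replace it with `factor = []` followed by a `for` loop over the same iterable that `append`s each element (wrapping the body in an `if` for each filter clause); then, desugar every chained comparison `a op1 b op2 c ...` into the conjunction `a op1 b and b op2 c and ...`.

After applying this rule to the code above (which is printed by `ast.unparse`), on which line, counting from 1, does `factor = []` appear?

2

Transformed code:
def proc(tmp, w, num):
    factor = []
    for num in w:
        factor.append(w < weight)
    weight = cap[tmp]
    tmp *= w - weight
    weight -= cap // 17
    cap = factor[20]
    if 16 > factor and factor < 29:
        cap = tmp[factor]
    else:
        weight = cap
    if weight < tmp:
        w = tmp
        handle(7)
    if w < weight:
        factor += tmp[10]
        weight = factor % 17
    return w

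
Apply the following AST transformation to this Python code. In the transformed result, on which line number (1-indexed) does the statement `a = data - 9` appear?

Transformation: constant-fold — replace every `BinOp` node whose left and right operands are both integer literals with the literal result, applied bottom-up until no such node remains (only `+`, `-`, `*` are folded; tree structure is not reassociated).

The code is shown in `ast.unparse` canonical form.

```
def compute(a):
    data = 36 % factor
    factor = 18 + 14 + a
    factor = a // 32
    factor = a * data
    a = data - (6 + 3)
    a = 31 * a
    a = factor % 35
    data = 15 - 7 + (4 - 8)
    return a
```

6

Transformed code:
def compute(a):
    data = 36 % factor
    factor = 32 + a
    factor = a // 32
    factor = a * data
    a = data - 9
    a = 31 * a
    a = factor % 35
    data = 4
    return a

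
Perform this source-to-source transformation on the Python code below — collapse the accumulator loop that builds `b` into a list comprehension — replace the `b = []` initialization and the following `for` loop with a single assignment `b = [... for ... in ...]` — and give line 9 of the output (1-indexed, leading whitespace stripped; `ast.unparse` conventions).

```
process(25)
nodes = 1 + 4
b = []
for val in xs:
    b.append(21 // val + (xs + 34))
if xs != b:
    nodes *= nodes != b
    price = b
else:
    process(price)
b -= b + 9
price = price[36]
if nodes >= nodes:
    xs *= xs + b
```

b -= b + 9

Transformed code:
process(25)
nodes = 1 + 4
b = [21 // val + (xs + 34) for val in xs]
if xs != b:
    nodes *= nodes != b
    price = b
else:
    process(price)
b -= b + 9
price = price[36]
if nodes >= nodes:
    xs *= xs + b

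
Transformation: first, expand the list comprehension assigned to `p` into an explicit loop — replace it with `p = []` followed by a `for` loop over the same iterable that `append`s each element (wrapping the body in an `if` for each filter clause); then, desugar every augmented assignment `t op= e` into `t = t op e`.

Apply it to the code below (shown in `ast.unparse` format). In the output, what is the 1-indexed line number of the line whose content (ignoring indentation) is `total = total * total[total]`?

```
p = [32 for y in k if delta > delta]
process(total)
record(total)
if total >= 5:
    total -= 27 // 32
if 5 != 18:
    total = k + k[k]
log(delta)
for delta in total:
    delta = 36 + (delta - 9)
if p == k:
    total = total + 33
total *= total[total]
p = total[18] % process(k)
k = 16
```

16

Transformed code:
p = []
for y in k:
    if delta > delta:
        p.append(32)
process(total)
record(total)
if total >= 5:
    total = total - 27 // 32
if 5 != 18:
    total = k + k[k]
log(delta)
for delta in total:
    delta = 36 + (delta - 9)
if p == k:
    total = total + 33
total = total * total[total]
p = total[18] % process(k)
k = 16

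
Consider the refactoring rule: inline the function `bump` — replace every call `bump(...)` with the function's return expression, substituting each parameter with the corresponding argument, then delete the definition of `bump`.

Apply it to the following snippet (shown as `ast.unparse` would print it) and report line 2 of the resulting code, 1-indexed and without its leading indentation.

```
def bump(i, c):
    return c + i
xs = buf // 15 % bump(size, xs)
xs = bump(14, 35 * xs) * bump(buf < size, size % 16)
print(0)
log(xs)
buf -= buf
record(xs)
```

Transformed code:
xs = buf // 15 % (xs + size)
xs = (35 * xs + 14) * (size % 16 + (buf < size))
print(0)
log(xs)
buf -= buf
record(xs)

xs = (35 * xs + 14) * (size % 16 + (buf < size))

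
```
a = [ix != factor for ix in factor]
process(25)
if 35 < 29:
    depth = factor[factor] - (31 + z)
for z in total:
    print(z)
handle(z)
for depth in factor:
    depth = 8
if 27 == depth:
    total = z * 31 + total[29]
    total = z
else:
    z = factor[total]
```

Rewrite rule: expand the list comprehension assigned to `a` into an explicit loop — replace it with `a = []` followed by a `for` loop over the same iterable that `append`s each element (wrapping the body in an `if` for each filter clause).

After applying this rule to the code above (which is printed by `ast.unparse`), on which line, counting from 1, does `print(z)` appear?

8

Transformed code:
a = []
for ix in factor:
    a.append(ix != factor)
process(25)
if 35 < 29:
    depth = factor[factor] - (31 + z)
for z in total:
    print(z)
handle(z)
for depth in factor:
    depth = 8
if 27 == depth:
    total = z * 31 + total[29]
    total = z
else:
    z = factor[total]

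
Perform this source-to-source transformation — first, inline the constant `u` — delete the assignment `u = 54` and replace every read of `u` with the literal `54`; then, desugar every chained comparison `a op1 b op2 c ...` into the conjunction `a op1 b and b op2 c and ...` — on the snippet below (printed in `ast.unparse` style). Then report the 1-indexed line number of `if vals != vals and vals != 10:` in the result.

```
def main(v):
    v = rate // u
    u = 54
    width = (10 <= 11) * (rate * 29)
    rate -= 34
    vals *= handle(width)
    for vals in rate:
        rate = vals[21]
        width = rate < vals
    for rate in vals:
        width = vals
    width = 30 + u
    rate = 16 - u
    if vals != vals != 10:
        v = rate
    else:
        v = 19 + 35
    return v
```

Transformed code:
def main(v):
    v = rate // 54
    width = (10 <= 11) * (rate * 29)
    rate -= 34
    vals *= handle(width)
    for vals in rate:
        rate = vals[21]
        width = rate < vals
    for rate in vals:
        width = vals
    width = 30 + 54
    rate = 16 - 54
    if vals != vals and vals != 10:
        v = rate
    else:
        v = 19 + 35
    return v

13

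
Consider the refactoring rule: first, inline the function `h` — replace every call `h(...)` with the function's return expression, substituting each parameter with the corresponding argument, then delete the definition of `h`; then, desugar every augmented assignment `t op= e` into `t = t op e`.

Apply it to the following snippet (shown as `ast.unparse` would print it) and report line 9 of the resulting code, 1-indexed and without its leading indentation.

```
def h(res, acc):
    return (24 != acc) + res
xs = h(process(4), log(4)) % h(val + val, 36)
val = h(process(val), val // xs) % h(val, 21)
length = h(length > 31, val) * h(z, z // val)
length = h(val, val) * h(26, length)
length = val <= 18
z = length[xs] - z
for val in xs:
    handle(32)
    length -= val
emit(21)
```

length = length - val

Transformed code:
xs = ((24 != log(4)) + process(4)) % ((24 != 36) + (val + val))
val = ((24 != val // xs) + process(val)) % ((24 != 21) + val)
length = ((24 != val) + (length > 31)) * ((24 != z // val) + z)
length = ((24 != val) + val) * ((24 != length) + 26)
length = val <= 18
z = length[xs] - z
for val in xs:
    handle(32)
    length = length - val
emit(21)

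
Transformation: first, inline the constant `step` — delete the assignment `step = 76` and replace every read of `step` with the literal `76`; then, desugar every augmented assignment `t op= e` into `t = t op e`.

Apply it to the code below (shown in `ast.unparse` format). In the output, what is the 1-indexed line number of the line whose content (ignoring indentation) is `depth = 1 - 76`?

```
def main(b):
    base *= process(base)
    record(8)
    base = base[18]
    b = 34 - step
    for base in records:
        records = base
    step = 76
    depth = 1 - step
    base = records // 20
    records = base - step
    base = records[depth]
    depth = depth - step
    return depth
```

Transformed code:
def main(b):
    base = base * process(base)
    record(8)
    base = base[18]
    b = 34 - 76
    for base in records:
        records = base
    depth = 1 - 76
    base = records // 20
    records = base - 76
    base = records[depth]
    depth = depth - 76
    return depth

8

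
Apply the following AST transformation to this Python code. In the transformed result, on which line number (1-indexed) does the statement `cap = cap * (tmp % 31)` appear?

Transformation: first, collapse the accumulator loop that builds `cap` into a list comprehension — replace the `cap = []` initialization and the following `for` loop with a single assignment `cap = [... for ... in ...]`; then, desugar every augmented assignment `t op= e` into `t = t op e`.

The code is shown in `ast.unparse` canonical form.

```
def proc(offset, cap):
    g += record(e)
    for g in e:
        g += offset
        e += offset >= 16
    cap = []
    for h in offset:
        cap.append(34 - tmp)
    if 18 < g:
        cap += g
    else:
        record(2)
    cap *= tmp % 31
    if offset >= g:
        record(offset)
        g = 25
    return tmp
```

11

Transformed code:
def proc(offset, cap):
    g = g + record(e)
    for g in e:
        g = g + offset
        e = e + (offset >= 16)
    cap = [34 - tmp for h in offset]
    if 18 < g:
        cap = cap + g
    else:
        record(2)
    cap = cap * (tmp % 31)
    if offset >= g:
        record(offset)
        g = 25
    return tmp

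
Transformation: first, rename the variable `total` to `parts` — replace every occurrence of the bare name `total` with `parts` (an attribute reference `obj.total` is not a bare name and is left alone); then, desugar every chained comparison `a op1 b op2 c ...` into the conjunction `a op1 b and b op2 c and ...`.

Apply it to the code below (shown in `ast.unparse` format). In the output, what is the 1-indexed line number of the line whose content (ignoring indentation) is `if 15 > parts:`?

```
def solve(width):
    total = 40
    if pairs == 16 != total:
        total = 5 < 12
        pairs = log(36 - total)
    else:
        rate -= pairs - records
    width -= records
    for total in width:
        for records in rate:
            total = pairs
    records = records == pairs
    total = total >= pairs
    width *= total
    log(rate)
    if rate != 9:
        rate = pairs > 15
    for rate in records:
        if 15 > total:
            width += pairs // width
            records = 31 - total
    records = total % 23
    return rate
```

19

Transformed code:
def solve(width):
    parts = 40
    if pairs == 16 and 16 != parts:
        parts = 5 < 12
        pairs = log(36 - parts)
    else:
        rate -= pairs - records
    width -= records
    for parts in width:
        for records in rate:
            parts = pairs
    records = records == pairs
    parts = parts >= pairs
    width *= parts
    log(rate)
    if rate != 9:
        rate = pairs > 15
    for rate in records:
        if 15 > parts:
            width += pairs // width
            records = 31 - parts
    records = parts % 23
    return rate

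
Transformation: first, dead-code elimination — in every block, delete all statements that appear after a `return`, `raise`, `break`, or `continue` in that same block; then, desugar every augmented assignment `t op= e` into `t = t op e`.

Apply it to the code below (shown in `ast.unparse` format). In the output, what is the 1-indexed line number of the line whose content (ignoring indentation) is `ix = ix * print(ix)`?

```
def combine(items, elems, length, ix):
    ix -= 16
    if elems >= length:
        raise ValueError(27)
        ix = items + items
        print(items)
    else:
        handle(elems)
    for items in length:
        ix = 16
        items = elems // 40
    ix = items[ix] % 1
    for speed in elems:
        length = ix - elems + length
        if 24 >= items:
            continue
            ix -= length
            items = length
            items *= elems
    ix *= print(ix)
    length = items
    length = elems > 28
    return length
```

Transformed code:
def combine(items, elems, length, ix):
    ix = ix - 16
    if elems >= length:
        raise ValueError(27)
    else:
        handle(elems)
    for items in length:
        ix = 16
        items = elems // 40
    ix = items[ix] % 1
    for speed in elems:
        length = ix - elems + length
        if 24 >= items:
            continue
    ix = ix * print(ix)
    length = items
    length = elems > 28
    return length

15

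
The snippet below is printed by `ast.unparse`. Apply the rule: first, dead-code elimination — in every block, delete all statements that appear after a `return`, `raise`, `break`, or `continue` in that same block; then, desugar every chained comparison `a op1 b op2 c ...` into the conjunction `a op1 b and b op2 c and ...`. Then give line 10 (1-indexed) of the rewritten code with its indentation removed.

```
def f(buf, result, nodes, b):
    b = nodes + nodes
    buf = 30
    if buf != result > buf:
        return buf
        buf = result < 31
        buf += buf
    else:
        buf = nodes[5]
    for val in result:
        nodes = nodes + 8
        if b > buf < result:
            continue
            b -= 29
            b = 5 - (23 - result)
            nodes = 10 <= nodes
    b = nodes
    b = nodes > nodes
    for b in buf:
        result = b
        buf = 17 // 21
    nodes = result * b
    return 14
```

if b > buf and buf < result:

Transformed code:
def f(buf, result, nodes, b):
    b = nodes + nodes
    buf = 30
    if buf != result and result > buf:
        return buf
    else:
        buf = nodes[5]
    for val in result:
        nodes = nodes + 8
        if b > buf and buf < result:
            continue
    b = nodes
    b = nodes > nodes
    for b in buf:
        result = b
        buf = 17 // 21
    nodes = result * b
    return 14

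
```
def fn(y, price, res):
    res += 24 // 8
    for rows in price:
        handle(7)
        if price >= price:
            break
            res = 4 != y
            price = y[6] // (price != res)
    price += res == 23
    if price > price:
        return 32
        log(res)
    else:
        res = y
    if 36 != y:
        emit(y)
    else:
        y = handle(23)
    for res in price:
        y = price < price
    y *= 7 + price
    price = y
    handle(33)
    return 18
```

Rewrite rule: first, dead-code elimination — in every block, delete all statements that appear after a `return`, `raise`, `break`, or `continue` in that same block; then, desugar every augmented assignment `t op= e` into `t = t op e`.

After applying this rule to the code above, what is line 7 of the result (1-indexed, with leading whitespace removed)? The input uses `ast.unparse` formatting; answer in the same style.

price = price + (res == 23)

Transformed code:
def fn(y, price, res):
    res = res + 24 // 8
    for rows in price:
        handle(7)
        if price >= price:
            break
    price = price + (res == 23)
    if price > price:
        return 32
    else:
        res = y
    if 36 != y:
        emit(y)
    else:
        y = handle(23)
    for res in price:
        y = price < price
    y = y * (7 + price)
    price = y
    handle(33)
    return 18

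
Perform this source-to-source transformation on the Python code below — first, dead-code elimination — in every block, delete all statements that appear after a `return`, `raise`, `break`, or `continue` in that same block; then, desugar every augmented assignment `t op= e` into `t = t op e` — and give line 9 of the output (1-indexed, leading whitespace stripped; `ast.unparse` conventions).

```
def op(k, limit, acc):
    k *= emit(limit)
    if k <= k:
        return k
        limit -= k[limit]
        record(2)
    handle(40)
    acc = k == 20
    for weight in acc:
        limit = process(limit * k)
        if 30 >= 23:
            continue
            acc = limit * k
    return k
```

Transformed code:
def op(k, limit, acc):
    k = k * emit(limit)
    if k <= k:
        return k
    handle(40)
    acc = k == 20
    for weight in acc:
        limit = process(limit * k)
        if 30 >= 23:
            continue
    return k

if 30 >= 23:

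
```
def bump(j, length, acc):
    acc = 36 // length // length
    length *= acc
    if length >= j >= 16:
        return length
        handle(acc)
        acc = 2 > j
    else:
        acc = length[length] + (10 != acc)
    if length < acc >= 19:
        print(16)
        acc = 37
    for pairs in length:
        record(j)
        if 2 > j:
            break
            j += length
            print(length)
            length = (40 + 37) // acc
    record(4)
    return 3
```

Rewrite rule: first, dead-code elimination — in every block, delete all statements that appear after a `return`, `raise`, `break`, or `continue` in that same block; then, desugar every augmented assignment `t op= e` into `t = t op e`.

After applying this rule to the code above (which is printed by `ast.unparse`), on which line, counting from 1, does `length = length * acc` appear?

3

Transformed code:
def bump(j, length, acc):
    acc = 36 // length // length
    length = length * acc
    if length >= j >= 16:
        return length
    else:
        acc = length[length] + (10 != acc)
    if length < acc >= 19:
        print(16)
        acc = 37
    for pairs in length:
        record(j)
        if 2 > j:
            break
    record(4)
    return 3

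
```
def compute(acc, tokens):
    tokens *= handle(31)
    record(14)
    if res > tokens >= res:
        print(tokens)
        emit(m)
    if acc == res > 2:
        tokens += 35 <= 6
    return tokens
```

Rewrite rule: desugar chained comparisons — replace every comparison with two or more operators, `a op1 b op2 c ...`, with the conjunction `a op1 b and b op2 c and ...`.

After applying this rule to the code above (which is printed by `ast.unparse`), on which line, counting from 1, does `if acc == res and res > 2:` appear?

7

Transformed code:
def compute(acc, tokens):
    tokens *= handle(31)
    record(14)
    if res > tokens and tokens >= res:
        print(tokens)
        emit(m)
    if acc == res and res > 2:
        tokens += 35 <= 6
    return tokens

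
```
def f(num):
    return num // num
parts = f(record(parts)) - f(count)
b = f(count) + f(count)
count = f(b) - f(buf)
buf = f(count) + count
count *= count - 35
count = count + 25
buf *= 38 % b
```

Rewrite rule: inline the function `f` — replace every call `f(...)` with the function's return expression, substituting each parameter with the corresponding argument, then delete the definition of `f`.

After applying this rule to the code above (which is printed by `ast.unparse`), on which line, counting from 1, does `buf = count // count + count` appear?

4

Transformed code:
parts = record(parts) // record(parts) - count // count
b = count // count + count // count
count = b // b - buf // buf
buf = count // count + count
count *= count - 35
count = count + 25
buf *= 38 % b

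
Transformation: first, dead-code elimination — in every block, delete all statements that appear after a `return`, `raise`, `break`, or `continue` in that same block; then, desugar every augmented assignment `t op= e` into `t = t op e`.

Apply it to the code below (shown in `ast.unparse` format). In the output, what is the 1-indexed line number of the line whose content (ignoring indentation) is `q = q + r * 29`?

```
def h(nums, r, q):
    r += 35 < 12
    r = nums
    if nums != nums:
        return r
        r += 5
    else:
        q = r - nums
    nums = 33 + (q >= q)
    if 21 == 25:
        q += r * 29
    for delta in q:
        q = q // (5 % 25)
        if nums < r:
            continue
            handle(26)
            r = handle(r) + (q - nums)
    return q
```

10

Transformed code:
def h(nums, r, q):
    r = r + (35 < 12)
    r = nums
    if nums != nums:
        return r
    else:
        q = r - nums
    nums = 33 + (q >= q)
    if 21 == 25:
        q = q + r * 29
    for delta in q:
        q = q // (5 % 25)
        if nums < r:
            continue
    return q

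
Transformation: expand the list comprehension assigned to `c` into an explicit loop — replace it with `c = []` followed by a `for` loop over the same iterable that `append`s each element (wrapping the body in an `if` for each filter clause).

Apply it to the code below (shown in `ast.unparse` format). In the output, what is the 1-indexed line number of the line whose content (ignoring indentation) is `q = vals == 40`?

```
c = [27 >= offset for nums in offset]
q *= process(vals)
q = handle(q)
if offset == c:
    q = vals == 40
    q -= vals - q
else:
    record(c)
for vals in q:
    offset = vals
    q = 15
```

Transformed code:
c = []
for nums in offset:
    c.append(27 >= offset)
q *= process(vals)
q = handle(q)
if offset == c:
    q = vals == 40
    q -= vals - q
else:
    record(c)
for vals in q:
    offset = vals
    q = 15

7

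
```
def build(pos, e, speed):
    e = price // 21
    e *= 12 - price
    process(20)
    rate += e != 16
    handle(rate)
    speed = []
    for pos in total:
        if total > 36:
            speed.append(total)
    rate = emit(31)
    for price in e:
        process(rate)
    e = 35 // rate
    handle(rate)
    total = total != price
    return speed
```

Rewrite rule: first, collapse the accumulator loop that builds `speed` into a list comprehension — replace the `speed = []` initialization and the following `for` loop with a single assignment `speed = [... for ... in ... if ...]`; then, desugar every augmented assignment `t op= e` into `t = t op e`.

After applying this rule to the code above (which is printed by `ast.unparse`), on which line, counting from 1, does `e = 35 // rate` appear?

11

Transformed code:
def build(pos, e, speed):
    e = price // 21
    e = e * (12 - price)
    process(20)
    rate = rate + (e != 16)
    handle(rate)
    speed = [total for pos in total if total > 36]
    rate = emit(31)
    for price in e:
        process(rate)
    e = 35 // rate
    handle(rate)
    total = total != price
    return speed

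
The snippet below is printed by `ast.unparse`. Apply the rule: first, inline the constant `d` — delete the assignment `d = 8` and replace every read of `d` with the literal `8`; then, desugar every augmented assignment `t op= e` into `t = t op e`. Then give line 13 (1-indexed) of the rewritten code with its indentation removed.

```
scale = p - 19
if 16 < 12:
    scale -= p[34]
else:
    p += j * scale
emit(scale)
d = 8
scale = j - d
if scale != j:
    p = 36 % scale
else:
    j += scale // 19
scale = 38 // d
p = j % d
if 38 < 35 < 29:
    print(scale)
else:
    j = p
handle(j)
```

p = j % 8

Transformed code:
scale = p - 19
if 16 < 12:
    scale = scale - p[34]
else:
    p = p + j * scale
emit(scale)
scale = j - 8
if scale != j:
    p = 36 % scale
else:
    j = j + scale // 19
scale = 38 // 8
p = j % 8
if 38 < 35 < 29:
    print(scale)
else:
    j = p
handle(j)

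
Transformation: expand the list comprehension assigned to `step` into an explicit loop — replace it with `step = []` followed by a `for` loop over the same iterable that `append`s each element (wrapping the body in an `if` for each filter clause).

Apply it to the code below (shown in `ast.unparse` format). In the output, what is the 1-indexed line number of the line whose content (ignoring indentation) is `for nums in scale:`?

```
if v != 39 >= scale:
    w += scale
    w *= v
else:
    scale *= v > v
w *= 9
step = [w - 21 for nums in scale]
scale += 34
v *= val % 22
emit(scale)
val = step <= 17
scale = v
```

Transformed code:
if v != 39 >= scale:
    w += scale
    w *= v
else:
    scale *= v > v
w *= 9
step = []
for nums in scale:
    step.append(w - 21)
scale += 34
v *= val % 22
emit(scale)
val = step <= 17
scale = v

8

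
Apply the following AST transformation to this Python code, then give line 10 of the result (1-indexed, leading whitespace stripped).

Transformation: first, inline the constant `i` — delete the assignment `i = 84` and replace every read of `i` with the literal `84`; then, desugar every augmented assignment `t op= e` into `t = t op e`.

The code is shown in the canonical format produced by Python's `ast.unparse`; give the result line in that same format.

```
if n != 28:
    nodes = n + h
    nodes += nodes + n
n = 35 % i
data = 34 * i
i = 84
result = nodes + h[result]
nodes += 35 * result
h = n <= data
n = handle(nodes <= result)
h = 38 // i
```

h = 38 // 84

Transformed code:
if n != 28:
    nodes = n + h
    nodes = nodes + (nodes + n)
n = 35 % 84
data = 34 * 84
result = nodes + h[result]
nodes = nodes + 35 * result
h = n <= data
n = handle(nodes <= result)
h = 38 // 84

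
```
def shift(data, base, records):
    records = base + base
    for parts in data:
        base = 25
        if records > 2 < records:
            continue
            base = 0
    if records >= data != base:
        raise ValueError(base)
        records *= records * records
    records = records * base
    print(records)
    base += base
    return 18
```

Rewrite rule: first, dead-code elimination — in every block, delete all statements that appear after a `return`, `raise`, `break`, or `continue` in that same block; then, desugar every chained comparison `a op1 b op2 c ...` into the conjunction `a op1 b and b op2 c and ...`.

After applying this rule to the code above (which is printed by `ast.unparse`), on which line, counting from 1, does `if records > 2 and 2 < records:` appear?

5

Transformed code:
def shift(data, base, records):
    records = base + base
    for parts in data:
        base = 25
        if records > 2 and 2 < records:
            continue
    if records >= data and data != base:
        raise ValueError(base)
    records = records * base
    print(records)
    base += base
    return 18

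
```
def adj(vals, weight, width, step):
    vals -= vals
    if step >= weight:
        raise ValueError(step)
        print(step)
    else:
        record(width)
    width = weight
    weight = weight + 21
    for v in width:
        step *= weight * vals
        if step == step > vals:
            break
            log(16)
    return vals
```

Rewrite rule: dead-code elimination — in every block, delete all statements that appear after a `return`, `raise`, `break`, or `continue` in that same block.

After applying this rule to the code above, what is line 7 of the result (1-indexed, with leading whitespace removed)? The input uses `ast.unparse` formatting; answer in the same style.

Transformed code:
def adj(vals, weight, width, step):
    vals -= vals
    if step >= weight:
        raise ValueError(step)
    else:
        record(width)
    width = weight
    weight = weight + 21
    for v in width:
        step *= weight * vals
        if step == step > vals:
            break
    return vals

width = weight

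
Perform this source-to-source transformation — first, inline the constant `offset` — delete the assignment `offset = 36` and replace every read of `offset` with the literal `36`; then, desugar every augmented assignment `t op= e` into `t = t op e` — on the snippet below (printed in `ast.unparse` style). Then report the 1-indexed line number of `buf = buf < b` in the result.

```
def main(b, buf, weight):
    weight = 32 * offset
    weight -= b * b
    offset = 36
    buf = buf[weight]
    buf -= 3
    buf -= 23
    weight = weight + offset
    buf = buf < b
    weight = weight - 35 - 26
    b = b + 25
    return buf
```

Transformed code:
def main(b, buf, weight):
    weight = 32 * 36
    weight = weight - b * b
    buf = buf[weight]
    buf = buf - 3
    buf = buf - 23
    weight = weight + 36
    buf = buf < b
    weight = weight - 35 - 26
    b = b + 25
    return buf

8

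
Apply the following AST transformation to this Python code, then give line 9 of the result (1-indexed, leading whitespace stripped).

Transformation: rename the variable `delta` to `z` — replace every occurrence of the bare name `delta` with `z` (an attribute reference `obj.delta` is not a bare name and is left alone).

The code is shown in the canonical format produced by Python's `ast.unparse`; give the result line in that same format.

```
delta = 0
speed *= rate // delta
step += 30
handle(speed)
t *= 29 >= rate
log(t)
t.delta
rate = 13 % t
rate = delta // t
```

rate = z // t

Transformed code:
z = 0
speed *= rate // z
step += 30
handle(speed)
t *= 29 >= rate
log(t)
t.delta
rate = 13 % t
rate = z // t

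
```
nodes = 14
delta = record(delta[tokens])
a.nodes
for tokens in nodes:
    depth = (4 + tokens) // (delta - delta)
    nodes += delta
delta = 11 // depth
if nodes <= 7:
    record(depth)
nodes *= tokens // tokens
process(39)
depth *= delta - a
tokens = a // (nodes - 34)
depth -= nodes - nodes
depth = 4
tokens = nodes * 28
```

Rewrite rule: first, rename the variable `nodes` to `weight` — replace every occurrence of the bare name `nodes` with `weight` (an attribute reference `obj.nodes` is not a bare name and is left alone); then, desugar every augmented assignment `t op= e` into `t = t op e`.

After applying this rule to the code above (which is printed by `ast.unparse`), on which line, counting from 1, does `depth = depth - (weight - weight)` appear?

14

Transformed code:
weight = 14
delta = record(delta[tokens])
a.nodes
for tokens in weight:
    depth = (4 + tokens) // (delta - delta)
    weight = weight + delta
delta = 11 // depth
if weight <= 7:
    record(depth)
weight = weight * (tokens // tokens)
process(39)
depth = depth * (delta - a)
tokens = a // (weight - 34)
depth = depth - (weight - weight)
depth = 4
tokens = weight * 28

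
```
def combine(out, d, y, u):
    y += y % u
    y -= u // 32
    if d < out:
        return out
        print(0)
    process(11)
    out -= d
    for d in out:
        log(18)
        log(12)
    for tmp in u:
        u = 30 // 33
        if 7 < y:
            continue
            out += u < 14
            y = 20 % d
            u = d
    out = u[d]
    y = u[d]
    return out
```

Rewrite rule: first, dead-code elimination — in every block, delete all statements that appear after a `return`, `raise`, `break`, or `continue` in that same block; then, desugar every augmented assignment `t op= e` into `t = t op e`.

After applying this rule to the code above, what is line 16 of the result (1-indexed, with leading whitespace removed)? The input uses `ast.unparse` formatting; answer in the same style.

Transformed code:
def combine(out, d, y, u):
    y = y + y % u
    y = y - u // 32
    if d < out:
        return out
    process(11)
    out = out - d
    for d in out:
        log(18)
        log(12)
    for tmp in u:
        u = 30 // 33
        if 7 < y:
            continue
    out = u[d]
    y = u[d]
    return out

y = u[d]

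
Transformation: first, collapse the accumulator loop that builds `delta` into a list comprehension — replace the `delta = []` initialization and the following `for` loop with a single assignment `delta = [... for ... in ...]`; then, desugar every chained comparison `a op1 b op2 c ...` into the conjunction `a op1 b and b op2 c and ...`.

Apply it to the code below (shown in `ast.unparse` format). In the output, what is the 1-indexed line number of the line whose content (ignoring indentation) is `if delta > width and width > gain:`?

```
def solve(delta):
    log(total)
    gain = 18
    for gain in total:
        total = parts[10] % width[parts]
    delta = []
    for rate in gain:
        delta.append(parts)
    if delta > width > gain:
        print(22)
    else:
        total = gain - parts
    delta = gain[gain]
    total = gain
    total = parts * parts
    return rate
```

Transformed code:
def solve(delta):
    log(total)
    gain = 18
    for gain in total:
        total = parts[10] % width[parts]
    delta = [parts for rate in gain]
    if delta > width and width > gain:
        print(22)
    else:
        total = gain - parts
    delta = gain[gain]
    total = gain
    total = parts * parts
    return rate

7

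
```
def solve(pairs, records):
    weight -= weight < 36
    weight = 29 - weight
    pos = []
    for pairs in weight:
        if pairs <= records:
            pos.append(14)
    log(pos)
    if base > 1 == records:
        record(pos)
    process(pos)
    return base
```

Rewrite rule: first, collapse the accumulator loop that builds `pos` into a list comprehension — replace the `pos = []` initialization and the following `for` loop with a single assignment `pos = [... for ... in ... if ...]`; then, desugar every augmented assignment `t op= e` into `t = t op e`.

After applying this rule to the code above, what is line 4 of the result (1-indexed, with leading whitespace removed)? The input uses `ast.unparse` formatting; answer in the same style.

pos = [14 for pairs in weight if pairs <= records]

Transformed code:
def solve(pairs, records):
    weight = weight - (weight < 36)
    weight = 29 - weight
    pos = [14 for pairs in weight if pairs <= records]
    log(pos)
    if base > 1 == records:
        record(pos)
    process(pos)
    return base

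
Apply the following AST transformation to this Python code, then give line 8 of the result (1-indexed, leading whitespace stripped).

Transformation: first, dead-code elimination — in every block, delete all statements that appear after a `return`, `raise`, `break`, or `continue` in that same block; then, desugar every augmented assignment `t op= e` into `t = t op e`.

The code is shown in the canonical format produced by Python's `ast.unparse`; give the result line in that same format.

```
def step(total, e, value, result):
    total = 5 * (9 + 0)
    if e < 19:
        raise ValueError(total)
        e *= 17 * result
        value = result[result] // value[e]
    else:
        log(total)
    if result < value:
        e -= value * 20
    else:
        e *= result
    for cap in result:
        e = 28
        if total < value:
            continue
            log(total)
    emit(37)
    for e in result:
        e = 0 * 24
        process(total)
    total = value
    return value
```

Transformed code:
def step(total, e, value, result):
    total = 5 * (9 + 0)
    if e < 19:
        raise ValueError(total)
    else:
        log(total)
    if result < value:
        e = e - value * 20
    else:
        e = e * result
    for cap in result:
        e = 28
        if total < value:
            continue
    emit(37)
    for e in result:
        e = 0 * 24
        process(total)
    total = value
    return value

e = e - value * 20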